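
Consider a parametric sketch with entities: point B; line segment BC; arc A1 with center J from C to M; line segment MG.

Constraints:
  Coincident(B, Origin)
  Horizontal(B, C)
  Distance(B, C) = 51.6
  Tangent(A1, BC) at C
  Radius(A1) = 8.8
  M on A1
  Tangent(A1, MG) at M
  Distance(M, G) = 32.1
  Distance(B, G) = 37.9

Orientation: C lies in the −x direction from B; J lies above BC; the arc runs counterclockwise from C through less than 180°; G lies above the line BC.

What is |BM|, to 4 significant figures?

44.81

B is at the origin; BC is horizontal with |BC| = 51.6 and C on the −x side, so C = (-51.60, 0.000). A1 meets BC tangentially, so JC is at right angles to BC, so J = C + (0, 8.8) = (-51.60, 8.800). Since JM ⟂ MG (tangency), |JG| = √(8.8² + 32.1²) = 33.28 regardless of where M sits on A1. So G lies on both circle(B, 37.9) and circle(J, 33.28); the above-BC intersection is G = (-24.85, 28.61). M is the foot of the tangent from G: M = (-44.68, 3.365).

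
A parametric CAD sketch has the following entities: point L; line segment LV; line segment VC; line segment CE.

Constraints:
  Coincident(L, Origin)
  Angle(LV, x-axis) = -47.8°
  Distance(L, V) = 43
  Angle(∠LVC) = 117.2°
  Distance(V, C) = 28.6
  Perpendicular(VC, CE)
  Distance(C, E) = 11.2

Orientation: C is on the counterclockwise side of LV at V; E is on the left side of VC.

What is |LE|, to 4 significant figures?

55.32

∠LVC = 117.2°, so VC runs at -47.8° + (180° − 117.2°) = 15.00° from the x-axis; with |VC| = 28.6, C = V + 28.6·(cos 15.00°, sin 15.00°) = (56.51, -24.45). The perpendicularity gives CE at right angles to VC; with |CE| = 11.2 on the left of VC, E = C + 11.2·(-0.2588, 0.9659) = (53.61, -13.63). Then |LE| = |E − L| = 55.32.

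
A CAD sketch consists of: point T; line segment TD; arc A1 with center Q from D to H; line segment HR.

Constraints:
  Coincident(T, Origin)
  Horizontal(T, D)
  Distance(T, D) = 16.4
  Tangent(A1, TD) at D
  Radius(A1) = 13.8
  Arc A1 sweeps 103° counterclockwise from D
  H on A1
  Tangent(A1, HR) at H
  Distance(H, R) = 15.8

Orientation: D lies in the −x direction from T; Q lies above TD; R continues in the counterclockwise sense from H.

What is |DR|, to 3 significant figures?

33.8

T is at the origin; T and D share the same y with |TD| = 16.4 and D on the −x side, so D = (-16.4, 0.00). Since A1 is tangent to TD there, QD ⟂ TD, so Q = D + (0, 13.8) = (-16.4, 13.8). On A1, D sits at bearing -90° from Q; a 103° counterclockwise sweep puts H at bearing 13°, so H = Q + 13.8·(cos 13°, sin 13°) = (-2.95, 16.9). A1 meets HR tangentially, so QH is at right angles to HR, so HR runs along (−sin 13°, cos 13°); with |HR| = 15.8, R = (-6.51, 32.3). Then |DR| = |R − D| = 33.8.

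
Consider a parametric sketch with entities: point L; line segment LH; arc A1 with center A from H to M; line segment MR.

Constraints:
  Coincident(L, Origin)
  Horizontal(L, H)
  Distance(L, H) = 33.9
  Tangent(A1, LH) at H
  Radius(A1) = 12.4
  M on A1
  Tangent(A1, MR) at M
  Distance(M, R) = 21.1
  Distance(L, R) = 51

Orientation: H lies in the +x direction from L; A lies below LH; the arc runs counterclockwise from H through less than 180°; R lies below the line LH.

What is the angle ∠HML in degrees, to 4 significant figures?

78.91°

Checks: |AH| = 12.40 ✓; |AM| = 12.40 ✓; ∠(AM, MR) = 90.00° ✓; |MR| = 21.10 ✓; |LR| = 51.00 ✓.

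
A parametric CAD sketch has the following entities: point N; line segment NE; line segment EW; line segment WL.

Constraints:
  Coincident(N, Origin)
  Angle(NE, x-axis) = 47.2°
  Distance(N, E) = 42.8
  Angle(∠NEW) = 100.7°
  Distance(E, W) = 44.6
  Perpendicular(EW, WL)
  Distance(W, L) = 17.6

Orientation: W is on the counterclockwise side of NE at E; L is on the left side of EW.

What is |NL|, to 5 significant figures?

57.959

∠NEW = 100.7°, so EW runs at 47.2° + (180° − 100.7°) = 126.50° from the x-axis; with |EW| = 44.6, W = E + 44.6·(cos 126.50°, sin 126.50°) = (2.5510, 67.256). EW is perpendicular to WL; with |WL| = 17.6 on the left of EW, L = W + 17.6·(-0.80386, -0.59482) = (-11.597, 56.787). Then |NL| = |L − N| = 57.959.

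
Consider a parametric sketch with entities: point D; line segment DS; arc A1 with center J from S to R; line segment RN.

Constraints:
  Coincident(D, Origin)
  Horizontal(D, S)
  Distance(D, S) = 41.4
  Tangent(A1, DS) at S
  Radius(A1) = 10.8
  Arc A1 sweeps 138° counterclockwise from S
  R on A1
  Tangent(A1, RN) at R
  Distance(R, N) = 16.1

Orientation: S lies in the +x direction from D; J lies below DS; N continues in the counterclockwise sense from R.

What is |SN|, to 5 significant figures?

29.976

D is at the origin; DS is horizontal with |DS| = 41.4 and S on the +x side, so S = (41.400, 0.0000). Since A1 is tangent to DS there, JS ⟂ DS, so J = S + (0, -10.8) = (41.400, -10.800). On A1, S sits at bearing 90° from J; a 138° counterclockwise sweep puts R at bearing 228°, so R = J + 10.8·(cos 228°, sin 228°) = (34.173, -18.826). Since A1 is tangent to RN there, JR ⟂ RN, so RN runs along (−sin 228°, cos 228°); with |RN| = 16.1, N = (46.138, -29.599). Then |SN| = |N − S| = 29.976.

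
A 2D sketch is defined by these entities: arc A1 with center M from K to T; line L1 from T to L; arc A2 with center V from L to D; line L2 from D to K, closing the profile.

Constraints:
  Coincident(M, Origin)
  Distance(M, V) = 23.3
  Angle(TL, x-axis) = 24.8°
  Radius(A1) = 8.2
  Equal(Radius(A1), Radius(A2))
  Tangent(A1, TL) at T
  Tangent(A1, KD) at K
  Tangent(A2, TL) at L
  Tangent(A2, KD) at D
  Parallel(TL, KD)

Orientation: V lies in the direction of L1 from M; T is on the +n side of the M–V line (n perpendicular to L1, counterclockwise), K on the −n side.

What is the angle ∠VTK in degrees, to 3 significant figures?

70.6°

The slot axis is L1's direction at 24.8°, so u = (cos 24.8°, sin 24.8°) = (0.908, 0.419) and n = (−sin 24.8°, cos 24.8°) = (-0.419, 0.908). M is at the origin and V lies 23.3 along u from M, so V = 23.3·u = (21.2, 9.77). Tangency of A1 to both parallel lines with radius 8.2 puts T and K at M ± 8.2·n: T = (-3.44, 7.44), K = (3.44, -7.44). Then cos ∠VTK = TV·TK / (|TV||TK|), giving 70.6°.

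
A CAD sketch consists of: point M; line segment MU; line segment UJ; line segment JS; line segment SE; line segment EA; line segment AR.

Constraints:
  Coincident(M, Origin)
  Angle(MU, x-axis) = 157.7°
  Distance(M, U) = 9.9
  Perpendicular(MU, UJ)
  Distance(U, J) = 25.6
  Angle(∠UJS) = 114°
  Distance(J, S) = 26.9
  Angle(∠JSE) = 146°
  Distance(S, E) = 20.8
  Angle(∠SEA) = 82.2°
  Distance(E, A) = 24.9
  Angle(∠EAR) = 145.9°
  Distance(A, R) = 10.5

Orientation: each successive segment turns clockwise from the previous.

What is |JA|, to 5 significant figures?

40.872

M is at the origin; MU runs at 157.7° with length 9.9, so U = (-9.1596, 3.7566). The perpendicularity gives UJ at right angles to MU, so UJ runs at 67.700°; with |UJ| = 25.6, J = (0.55450, 27.442). ∠UJS = 114.0° gives JS at 1.7000° from the x-axis; with |JS| = 26.9, S = (27.443, 28.240). ∠JSE = 146.0° gives SE at -32.300° from the x-axis; with |SE| = 20.8, E = (45.024, 17.125). ∠SEA = 82.2° gives EA at -130.10° from the x-axis; with |EA| = 24.9, A = (28.985, -1.9211). Then |JA| = |A − J| = 40.872.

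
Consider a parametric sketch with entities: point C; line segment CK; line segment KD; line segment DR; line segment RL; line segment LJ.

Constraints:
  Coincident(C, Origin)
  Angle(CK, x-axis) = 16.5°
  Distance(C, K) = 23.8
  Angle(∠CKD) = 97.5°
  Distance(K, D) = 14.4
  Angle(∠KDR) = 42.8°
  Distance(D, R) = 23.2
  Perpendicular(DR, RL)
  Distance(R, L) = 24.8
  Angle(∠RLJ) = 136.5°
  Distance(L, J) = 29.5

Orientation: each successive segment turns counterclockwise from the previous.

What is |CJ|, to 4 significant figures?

57.79

DR ⟂ RL, so RL runs at -33.80°; with |RL| = 24.8, L = (28.27, -12.09). ∠RLJ = 136.5° gives LJ at 9.700° from the x-axis; with |LJ| = 29.5, J = (57.35, -7.122). Then |CJ| = |J − C| = 57.79.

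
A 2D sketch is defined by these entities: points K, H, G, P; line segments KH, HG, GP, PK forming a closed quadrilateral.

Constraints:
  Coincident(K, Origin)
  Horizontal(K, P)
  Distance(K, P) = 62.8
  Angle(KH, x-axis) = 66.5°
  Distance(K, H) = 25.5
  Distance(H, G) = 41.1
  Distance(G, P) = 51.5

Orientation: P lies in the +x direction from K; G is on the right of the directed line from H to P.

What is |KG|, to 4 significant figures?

22.64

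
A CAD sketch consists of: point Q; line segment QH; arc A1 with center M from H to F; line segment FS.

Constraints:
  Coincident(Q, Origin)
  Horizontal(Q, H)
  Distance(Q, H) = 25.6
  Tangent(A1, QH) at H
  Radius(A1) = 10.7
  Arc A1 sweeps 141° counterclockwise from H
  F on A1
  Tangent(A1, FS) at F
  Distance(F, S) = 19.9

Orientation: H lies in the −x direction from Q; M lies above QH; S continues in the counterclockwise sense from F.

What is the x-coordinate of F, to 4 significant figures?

-18.87

Q is at the origin; QH is horizontal with |QH| = 25.6 and H on the −x side, so H = (-25.60, 0.000). Since A1 is tangent to QH there, MH ⟂ QH, so M = H + (0, 10.7) = (-25.60, 10.70). On A1, H sits at bearing -90° from M; a 141° counterclockwise sweep puts F at bearing 51°, so F = M + 10.7·(cos 51°, sin 51°) = (-18.87, 19.02). So F.x = -18.87.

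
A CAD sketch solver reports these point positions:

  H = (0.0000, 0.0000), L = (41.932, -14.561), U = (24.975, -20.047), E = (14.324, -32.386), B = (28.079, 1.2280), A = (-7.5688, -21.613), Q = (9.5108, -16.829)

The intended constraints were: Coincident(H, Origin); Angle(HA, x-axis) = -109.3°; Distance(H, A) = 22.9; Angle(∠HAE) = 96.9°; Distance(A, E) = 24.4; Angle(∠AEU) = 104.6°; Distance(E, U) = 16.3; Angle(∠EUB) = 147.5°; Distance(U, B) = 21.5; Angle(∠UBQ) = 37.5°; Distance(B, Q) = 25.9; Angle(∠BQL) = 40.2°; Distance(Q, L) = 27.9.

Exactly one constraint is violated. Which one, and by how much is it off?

Distance(Q, L) = 27.9 — off by 4.60.

H = (0.00, 0.00) ✓; HA at -109.3° ✓; |HA| = 22.90 ✓; ∠HAE = 96.90° ✓; |AE| = 24.40 ✓; ∠AEU = 104.6° ✓; |EU| = 16.30 ✓; ∠EUB = 147.5° ✓; |UB| = 21.50 ✓; ∠UBQ = 37.50° ✓; |BQ| = 25.90 ✓; ∠BQL = 40.20° ✓; |QL| = 32.50 ✗.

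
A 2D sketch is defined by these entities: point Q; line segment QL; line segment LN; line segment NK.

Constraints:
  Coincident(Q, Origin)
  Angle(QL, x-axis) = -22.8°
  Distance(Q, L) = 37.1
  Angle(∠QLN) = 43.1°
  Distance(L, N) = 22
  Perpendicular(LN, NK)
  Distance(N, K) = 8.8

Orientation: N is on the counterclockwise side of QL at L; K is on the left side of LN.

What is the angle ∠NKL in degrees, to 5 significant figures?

68.199°

∠QLN = 43.1°, so LN runs at -22.8° + (180° − 43.1°) = 114.10° from the x-axis; with |LN| = 22.0, N = L + 22.0·(cos 114.10°, sin 114.10°) = (25.218, 5.7055). LN is perpendicular to NK; with |NK| = 8.8 on the left of LN, K = N + 8.8·(-0.91283, -0.40833) = (17.185, 2.1122). Then cos ∠NKL = KN·KL / (|KN||KL|), giving 68.199°.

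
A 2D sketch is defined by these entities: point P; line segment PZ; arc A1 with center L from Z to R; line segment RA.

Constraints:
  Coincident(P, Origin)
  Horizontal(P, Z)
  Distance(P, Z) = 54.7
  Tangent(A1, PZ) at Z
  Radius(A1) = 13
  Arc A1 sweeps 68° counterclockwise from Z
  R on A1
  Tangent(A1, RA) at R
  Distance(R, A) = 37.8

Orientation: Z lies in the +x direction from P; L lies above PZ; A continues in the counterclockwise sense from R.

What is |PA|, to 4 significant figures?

91.71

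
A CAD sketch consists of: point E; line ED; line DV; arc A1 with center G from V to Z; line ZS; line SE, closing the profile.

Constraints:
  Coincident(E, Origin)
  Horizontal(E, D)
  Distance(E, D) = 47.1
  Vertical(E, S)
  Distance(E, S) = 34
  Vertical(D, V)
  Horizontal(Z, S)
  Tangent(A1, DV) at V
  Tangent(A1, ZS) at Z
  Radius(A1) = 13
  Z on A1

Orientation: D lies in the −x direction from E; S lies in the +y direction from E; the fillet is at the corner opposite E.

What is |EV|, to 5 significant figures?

51.569

E is at the origin; E and D share the same y with |ED| = 47.1 and D on the −x side, so D = (-47.100, 0.0000). ES is vertical with |ES| = 34.0 and S on the +y side, so S = (0.0000, 34.000). The virtual corner opposite E is at (-47.100, 34.000). Since A1 is tangent to DV there, GV ⟂ DV and tangency of A1 to ZS means the radius GZ is perpendicular to ZS, with radius 13.0, so the center G sits 13.0 in from both sides at G = (-34.100, 21.000). That places the tangent points at V = (-47.100, 21.000) on DV and Z = (-34.100, 34.000) on ZS. Then |EV| = |V − E| = 51.569.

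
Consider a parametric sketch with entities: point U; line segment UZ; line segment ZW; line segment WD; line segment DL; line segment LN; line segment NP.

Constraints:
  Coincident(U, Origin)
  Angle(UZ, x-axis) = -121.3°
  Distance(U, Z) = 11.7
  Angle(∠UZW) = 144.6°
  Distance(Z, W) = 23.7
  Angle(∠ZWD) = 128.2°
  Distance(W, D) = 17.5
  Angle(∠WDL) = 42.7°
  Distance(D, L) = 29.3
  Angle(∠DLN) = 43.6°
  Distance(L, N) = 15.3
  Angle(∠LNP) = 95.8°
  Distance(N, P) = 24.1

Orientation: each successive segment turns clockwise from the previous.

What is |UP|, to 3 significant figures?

45.0

∠DLN = 43.6° gives LN at -122° from the x-axis; with |LN| = 15.3, N = (-23.0, -16.8). ∠LNP = 95.8° gives NP at 154° from the x-axis; with |NP| = 24.1, P = (-44.6, -6.06). Then |UP| = |P − U| = 45.0.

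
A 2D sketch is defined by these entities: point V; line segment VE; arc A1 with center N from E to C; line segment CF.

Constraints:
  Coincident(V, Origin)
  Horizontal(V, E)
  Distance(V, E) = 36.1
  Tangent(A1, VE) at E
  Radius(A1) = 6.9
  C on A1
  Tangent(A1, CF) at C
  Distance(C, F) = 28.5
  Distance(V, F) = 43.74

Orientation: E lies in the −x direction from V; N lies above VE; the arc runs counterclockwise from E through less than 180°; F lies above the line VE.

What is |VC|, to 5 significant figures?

29.895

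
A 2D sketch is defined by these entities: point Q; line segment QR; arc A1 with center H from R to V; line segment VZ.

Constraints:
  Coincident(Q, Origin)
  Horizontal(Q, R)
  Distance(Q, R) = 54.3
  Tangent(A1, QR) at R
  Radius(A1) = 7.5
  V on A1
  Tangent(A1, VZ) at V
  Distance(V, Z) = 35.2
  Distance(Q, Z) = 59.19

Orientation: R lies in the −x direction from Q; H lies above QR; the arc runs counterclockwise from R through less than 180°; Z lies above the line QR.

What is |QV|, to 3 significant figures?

47.3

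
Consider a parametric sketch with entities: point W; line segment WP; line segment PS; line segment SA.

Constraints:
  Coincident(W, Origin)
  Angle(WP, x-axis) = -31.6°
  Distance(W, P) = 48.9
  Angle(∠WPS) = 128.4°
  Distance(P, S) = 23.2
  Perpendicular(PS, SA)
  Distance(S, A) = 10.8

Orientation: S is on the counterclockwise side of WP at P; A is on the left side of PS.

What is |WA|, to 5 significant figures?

60.230

W is at the origin; WP runs at -31.6° with length 48.9, so P = 48.9·(cos -31.6°, sin -31.6°) = (41.649, -25.623). ∠WPS = 128.4°, so PS runs at -31.6° + (180° − 128.4°) = 20.000° from the x-axis; with |PS| = 23.2, S = P + 23.2·(cos 20.000°, sin 20.000°) = (63.450, -17.688). PS is perpendicular to SA; with |SA| = 10.8 on the left of PS, A = S + 10.8·(-0.34202, 0.93969) = (59.756, -7.5394). Then |WA| = |A − W| = 60.230.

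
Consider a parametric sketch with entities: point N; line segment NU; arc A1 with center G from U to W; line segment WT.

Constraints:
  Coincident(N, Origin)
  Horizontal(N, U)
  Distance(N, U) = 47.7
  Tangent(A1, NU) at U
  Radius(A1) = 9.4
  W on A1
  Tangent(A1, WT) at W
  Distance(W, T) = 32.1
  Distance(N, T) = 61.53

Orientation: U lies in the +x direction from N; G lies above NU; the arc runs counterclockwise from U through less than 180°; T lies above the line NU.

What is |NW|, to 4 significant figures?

57.87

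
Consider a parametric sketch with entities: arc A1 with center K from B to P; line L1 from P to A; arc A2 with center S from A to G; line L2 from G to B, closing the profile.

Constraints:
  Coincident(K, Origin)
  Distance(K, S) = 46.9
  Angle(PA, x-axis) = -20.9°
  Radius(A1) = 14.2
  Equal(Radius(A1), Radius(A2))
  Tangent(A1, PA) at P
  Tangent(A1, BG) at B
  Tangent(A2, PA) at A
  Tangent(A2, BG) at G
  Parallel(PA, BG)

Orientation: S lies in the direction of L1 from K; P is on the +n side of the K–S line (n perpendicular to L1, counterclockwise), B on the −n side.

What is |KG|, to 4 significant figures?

49.00

The slot axis is L1's direction at -20.9°, so u = (cos -20.9°, sin -20.9°) = (0.9342, -0.3567) and n = (−sin -20.9°, cos -20.9°) = (0.3567, 0.9342). K is at the origin and S lies 46.9 along u from K, so S = 46.9·u = (43.81, -16.73). Tangency of A1 to both parallel lines with radius 14.2 puts P and B at K ± 14.2·n: P = (5.066, 13.27), B = (-5.066, -13.27). Equal radii place A and G the same way about S: A = S + 14.2·n = (48.88, -3.465), G = S − 14.2·n = (38.75, -30.00). Then |KG| = |G − K| = 49.00.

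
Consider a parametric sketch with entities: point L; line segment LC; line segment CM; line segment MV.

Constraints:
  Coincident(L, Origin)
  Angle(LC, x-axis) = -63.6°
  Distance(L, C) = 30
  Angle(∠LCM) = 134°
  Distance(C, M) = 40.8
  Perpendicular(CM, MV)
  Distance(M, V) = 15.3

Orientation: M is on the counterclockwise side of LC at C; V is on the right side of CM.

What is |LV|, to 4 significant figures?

71.83

∠LCM = 134.0°, so CM runs at -63.6° + (180° − 134.0°) = -17.60° from the x-axis; with |CM| = 40.8, M = C + 40.8·(cos -17.60°, sin -17.60°) = (52.23, -39.21). CM is perpendicular to MV; with |MV| = 15.3 on the right of CM, V = M + 15.3·(-0.3024, -0.9532) = (47.60, -53.79). Then |LV| = |V − L| = 71.83.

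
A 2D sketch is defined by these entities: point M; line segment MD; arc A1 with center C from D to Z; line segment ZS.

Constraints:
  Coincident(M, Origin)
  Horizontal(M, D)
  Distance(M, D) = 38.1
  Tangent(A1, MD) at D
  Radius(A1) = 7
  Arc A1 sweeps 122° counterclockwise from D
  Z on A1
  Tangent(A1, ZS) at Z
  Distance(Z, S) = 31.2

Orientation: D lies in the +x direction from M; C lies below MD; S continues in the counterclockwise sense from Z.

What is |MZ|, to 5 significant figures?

33.900

Since A1 is tangent to MD there, CD ⟂ MD, so C = D + (0, -7) = (38.100, -7.0000). On A1, D sits at bearing 90° from C; a 122° counterclockwise sweep puts Z at bearing 212°, so Z = C + 7.0·(cos 212°, sin 212°) = (32.164, -10.709). Then |MZ| = |Z − M| = 33.900.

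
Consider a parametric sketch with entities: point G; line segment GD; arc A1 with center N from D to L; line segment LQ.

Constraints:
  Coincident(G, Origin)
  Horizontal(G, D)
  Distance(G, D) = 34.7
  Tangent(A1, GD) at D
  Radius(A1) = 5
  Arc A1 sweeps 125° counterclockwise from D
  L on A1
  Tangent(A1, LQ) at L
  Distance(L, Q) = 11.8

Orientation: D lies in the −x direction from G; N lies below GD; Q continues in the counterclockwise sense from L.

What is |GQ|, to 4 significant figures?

36.51

G is at the origin; G and D share the same y with |GD| = 34.7 and D on the −x side, so D = (-34.70, 0.000). The tangent condition forces ND to be normal to GD, so N = D + (0, -5) = (-34.70, -5.000). On A1, D sits at bearing 90° from N; a 125° counterclockwise sweep puts L at bearing 215°, so L = N + 5.0·(cos 215°, sin 215°) = (-38.80, -7.868). Since A1 is tangent to LQ there, NL ⟂ LQ, so LQ runs along (−sin 215°, cos 215°); with |LQ| = 11.8, Q = (-32.03, -17.53). Then |GQ| = |Q − G| = 36.51.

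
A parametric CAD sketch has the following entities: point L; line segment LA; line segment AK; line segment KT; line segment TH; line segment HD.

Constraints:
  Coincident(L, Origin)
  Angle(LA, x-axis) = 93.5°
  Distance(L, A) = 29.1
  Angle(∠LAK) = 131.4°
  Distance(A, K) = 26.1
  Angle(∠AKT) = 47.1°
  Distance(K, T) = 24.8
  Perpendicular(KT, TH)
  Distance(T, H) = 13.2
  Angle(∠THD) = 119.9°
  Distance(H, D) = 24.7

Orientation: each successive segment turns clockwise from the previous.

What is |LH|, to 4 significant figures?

22.65

∠AKT = 47.1° gives KT at -88.00° from the x-axis; with |KT| = 24.8, T = (17.58, 22.68). The perpendicularity gives TH at right angles to KT, so TH runs at -178.0°; with |TH| = 13.2, H = (4.385, 22.22). Then |LH| = |H − L| = 22.65.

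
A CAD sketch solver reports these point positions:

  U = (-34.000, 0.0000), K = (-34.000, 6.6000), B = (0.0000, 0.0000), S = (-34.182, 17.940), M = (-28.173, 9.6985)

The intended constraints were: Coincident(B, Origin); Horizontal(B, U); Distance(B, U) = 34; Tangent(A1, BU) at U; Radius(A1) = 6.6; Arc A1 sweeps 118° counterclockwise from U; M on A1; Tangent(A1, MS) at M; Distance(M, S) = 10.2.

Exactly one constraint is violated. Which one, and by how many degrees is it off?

Tangent(A1, MS) at M — off by 8.09°.

B = (0.00, 0.00) ✓; B.y = 0.00, U.y = 0.00 ✓; |BU| = 34.00 ✓; ∠(KU, UB) = 90.00° ✓; |KU| = 6.600 ✓; bearing(K→M) − bearing(K→U) = 118.0° ✓; |KM| = 6.600 ✓; ∠(KM, MS) = 81.91° ✗; |MS| = 10.20 ✓.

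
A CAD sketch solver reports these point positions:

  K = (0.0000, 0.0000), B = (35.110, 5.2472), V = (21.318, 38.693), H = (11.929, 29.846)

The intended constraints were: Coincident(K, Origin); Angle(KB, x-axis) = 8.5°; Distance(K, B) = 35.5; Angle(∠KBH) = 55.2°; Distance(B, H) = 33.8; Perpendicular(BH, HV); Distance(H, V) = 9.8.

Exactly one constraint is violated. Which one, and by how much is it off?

Distance(H, V) = 9.8 — off by 3.10.

K = (0.00, 0.00) ✓; KB at 8.500° ✓; |KB| = 35.50 ✓; ∠KBH = 55.20° ✓; |BH| = 33.80 ✓; ∠(BH, HV) = 90.00° ✓; |HV| = 12.90 ✗.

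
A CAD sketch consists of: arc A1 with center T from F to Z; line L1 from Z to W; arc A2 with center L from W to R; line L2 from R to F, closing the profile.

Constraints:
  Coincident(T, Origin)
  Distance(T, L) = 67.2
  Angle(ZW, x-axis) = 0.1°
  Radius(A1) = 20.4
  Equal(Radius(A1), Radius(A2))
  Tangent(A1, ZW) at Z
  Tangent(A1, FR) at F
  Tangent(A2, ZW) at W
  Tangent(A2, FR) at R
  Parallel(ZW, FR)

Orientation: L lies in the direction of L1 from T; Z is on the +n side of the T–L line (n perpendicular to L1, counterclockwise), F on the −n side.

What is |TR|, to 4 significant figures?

70.23

The slot axis is L1's direction at 0.1°, so u = (cos 0.1°, sin 0.1°) = (1.000, 0.001745) and n = (−sin 0.1°, cos 0.1°) = (-0.001745, 1.000). T is at the origin and L lies 67.2 along u from T, so L = 67.2·u = (67.20, 0.1173). Tangency of A1 to both parallel lines with radius 20.4 puts Z and F at T ± 20.4·n: Z = (-0.03560, 20.40), F = (0.03560, -20.40). Equal radii place W and R the same way about L: W = L + 20.4·n = (67.16, 20.52), R = L − 20.4·n = (67.24, -20.28). Then |TR| = |R − T| = 70.23.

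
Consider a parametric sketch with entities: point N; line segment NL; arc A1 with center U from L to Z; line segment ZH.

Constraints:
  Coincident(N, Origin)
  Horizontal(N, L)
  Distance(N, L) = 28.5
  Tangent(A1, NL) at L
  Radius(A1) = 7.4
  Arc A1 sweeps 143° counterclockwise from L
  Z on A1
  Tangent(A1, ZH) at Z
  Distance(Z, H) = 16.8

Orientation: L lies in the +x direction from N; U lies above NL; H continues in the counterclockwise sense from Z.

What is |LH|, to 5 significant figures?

25.077

On A1, L sits at bearing -90° from U; a 143° counterclockwise sweep puts Z at bearing 53°, so Z = U + 7.4·(cos 53°, sin 53°) = (32.953, 13.310). Tangency of A1 to ZH means the radius UZ is perpendicular to ZH, so ZH runs along (−sin 53°, cos 53°); with |ZH| = 16.8, H = (19.536, 23.420). Then |LH| = |H − L| = 25.077.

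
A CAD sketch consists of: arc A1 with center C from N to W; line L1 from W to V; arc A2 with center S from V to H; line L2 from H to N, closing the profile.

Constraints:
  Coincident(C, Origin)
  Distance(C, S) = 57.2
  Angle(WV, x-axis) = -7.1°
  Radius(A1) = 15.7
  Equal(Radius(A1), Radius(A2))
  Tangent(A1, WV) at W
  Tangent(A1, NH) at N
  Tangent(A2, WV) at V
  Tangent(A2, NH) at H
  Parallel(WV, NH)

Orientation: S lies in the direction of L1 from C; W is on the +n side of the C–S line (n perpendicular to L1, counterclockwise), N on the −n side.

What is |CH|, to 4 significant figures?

59.32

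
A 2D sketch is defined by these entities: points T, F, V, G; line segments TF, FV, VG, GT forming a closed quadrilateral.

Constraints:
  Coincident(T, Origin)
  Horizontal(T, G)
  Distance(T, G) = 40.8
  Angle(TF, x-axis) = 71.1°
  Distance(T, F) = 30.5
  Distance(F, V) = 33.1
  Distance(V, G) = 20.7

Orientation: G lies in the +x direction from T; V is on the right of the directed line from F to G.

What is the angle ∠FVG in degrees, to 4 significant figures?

101.1°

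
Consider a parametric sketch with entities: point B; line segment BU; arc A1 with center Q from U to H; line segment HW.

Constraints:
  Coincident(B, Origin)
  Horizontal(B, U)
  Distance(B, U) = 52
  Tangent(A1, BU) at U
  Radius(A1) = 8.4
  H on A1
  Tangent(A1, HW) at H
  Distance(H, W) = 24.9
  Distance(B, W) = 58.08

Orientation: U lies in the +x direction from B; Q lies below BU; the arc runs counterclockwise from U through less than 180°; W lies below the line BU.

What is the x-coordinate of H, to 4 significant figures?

43.67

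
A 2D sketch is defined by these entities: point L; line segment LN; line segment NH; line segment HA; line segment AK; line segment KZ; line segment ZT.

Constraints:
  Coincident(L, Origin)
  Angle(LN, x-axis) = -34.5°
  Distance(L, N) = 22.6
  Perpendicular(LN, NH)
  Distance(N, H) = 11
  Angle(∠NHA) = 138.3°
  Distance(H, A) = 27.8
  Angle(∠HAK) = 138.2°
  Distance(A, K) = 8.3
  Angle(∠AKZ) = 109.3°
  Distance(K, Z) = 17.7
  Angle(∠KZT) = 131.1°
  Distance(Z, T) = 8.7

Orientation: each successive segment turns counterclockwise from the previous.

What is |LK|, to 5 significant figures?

32.957

L is at the origin; LN runs at -34.5° with length 22.6, so N = (18.625, -12.801). The perpendicularity gives NH at right angles to LN, so NH runs at 55.500°; with |NH| = 11.0, H = (24.856, -3.7354). ∠NHA = 138.3° gives HA at 97.200° from the x-axis; with |HA| = 27.8, A = (21.371, 23.845). ∠HAK = 138.2° gives AK at 139.00° from the x-axis; with |AK| = 8.3, K = (15.107, 29.291). Then |LK| = |K − L| = 32.957.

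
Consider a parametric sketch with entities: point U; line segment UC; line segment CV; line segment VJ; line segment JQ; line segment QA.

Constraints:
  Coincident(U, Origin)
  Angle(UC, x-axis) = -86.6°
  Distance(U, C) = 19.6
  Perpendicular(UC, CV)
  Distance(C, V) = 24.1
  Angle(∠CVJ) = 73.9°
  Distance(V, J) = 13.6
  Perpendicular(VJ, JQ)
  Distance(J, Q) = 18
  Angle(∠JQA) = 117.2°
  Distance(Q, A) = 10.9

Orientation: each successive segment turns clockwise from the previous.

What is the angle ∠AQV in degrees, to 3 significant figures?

80.1°

VJ ⟂ JQ, so JQ runs at -12.7°; with |JQ| = 18.0, Q = (-2.35, -11.7). ∠JQA = 117.2° gives QA at -75.5° from the x-axis; with |QA| = 10.9, A = (0.383, -22.2). Then cos ∠AQV = QA·QV / (|QA||QV|), giving 80.1°.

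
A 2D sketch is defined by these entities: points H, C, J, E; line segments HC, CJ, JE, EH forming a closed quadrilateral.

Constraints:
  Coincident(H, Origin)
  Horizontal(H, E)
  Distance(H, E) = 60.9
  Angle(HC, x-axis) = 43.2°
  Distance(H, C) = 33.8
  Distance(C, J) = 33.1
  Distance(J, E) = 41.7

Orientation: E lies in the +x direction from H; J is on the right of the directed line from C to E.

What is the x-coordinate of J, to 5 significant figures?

20.340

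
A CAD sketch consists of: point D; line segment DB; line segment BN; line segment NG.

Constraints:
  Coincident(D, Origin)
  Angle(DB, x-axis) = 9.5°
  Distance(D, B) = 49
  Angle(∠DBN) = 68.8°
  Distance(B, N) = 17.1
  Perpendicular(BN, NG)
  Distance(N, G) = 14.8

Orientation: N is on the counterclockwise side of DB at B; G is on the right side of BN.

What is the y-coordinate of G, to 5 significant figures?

30.347

∠DBN = 68.8°, so BN runs at 9.5° + (180° − 68.8°) = 120.70° from the x-axis; with |BN| = 17.1, N = B + 17.1·(cos 120.70°, sin 120.70°) = (39.598, 22.791). BN is perpendicular to NG; with |NG| = 14.8 on the right of BN, G = N + 14.8·(0.85985, 0.51054) = (52.324, 30.347). So G.y = 30.347.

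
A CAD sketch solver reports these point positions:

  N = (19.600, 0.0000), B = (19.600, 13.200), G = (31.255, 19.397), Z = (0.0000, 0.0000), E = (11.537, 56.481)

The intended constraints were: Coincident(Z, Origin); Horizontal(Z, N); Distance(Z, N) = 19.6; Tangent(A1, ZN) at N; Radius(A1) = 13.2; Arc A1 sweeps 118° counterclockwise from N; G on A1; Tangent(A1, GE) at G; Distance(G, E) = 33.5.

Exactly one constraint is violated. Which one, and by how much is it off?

Distance(G, E) = 33.5 — off by 8.50.

Z = (0.00, 0.00) ✓; Z.y = 0.00, N.y = 0.00 ✓; |ZN| = 19.60 ✓; ∠(BN, NZ) = 90.00° ✓; |BN| = 13.20 ✓; bearing(B→G) − bearing(B→N) = 118.0° ✓; |BG| = 13.20 ✓; ∠(BG, GE) = 90.00° ✓; |GE| = 42.00 ✗.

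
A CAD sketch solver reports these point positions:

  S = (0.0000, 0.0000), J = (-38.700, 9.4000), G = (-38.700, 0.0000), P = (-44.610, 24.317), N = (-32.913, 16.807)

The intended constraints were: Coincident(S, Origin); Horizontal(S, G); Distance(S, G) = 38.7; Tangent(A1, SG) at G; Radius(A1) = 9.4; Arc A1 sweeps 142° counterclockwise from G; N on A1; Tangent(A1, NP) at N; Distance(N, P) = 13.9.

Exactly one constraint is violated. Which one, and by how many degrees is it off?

Tangent(A1, NP) at N — off by 5.30°.

S = (0.00, 0.00) ✓; S.y = 0.00, G.y = 0.00 ✓; |SG| = 38.70 ✓; ∠(JG, GS) = 90.00° ✓; |JG| = 9.400 ✓; bearing(J→N) − bearing(J→G) = 142.0° ✓; |JN| = 9.400 ✓; ∠(JN, NP) = 84.70° ✗; |NP| = 13.90 ✓.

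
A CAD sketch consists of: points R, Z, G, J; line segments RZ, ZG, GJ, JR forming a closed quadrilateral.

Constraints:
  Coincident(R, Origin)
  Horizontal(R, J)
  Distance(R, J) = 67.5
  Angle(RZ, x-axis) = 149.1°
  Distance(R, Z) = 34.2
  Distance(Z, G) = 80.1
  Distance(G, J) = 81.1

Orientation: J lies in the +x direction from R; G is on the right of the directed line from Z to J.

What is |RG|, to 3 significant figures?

54.3

R is at the origin; RJ is horizontal with |RJ| = 67.5 and J in +x, so J = (67.5, 0). RZ runs at 149.1° with |RZ| = 34.2, so Z = (-29.3, 17.6). G is determined by |ZG| = 80.1 and |GJ| = 81.1 together: it lies at the intersection of circle(Z, 80.1) and circle(J, 81.1). With |ZJ| = 98.4, the foot of the radical line on ZJ is 48.4 from Z and the perpendicular offset is √(80.1² − 48.4²) = 63.8. Taking the right-of-ZJ solution: G = (6.88, -53.9).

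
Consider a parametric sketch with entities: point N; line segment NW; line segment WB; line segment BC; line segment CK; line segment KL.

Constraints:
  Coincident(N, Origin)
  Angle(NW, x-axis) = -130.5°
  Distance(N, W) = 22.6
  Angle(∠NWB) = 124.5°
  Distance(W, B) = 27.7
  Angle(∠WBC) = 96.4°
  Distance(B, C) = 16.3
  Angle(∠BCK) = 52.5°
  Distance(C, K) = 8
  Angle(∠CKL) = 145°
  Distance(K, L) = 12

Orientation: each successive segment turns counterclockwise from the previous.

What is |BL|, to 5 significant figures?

9.9553

∠BCK = 52.5° gives CK at 136.10° from the x-axis; with |CK| = 8.0, K = (2.8441, -35.957). ∠CKL = 145.0° gives KL at 171.10° from the x-axis; with |KL| = 12.0, L = (-9.0114, -34.100). Then |BL| = |L − B| = 9.9553.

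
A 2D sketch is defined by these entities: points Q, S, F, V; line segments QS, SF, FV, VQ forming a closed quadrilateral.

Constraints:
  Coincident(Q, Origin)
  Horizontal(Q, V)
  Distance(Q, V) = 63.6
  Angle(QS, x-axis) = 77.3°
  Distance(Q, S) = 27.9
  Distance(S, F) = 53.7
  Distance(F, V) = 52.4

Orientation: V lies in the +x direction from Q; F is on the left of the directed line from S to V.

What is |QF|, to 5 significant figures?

74.648

Checks: |SF| = 53.70 ✓; |FV| = 52.40 ✓.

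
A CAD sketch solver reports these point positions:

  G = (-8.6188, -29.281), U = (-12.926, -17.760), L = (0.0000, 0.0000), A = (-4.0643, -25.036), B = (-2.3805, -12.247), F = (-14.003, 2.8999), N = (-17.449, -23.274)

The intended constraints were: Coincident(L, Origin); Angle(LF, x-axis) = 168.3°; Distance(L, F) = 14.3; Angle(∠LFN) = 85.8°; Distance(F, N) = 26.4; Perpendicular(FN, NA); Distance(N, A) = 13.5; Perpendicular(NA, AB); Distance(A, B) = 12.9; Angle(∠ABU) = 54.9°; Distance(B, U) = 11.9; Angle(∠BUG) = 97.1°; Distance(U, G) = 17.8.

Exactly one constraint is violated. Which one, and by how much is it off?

Distance(U, G) = 17.8 — off by 5.50.

L = (0.00, 0.00) ✓; LF at 168.3° ✓; |LF| = 14.30 ✓; ∠LFN = 85.80° ✓; |FN| = 26.40 ✓; ∠(FN, NA) = 90.00° ✓; |NA| = 13.50 ✓; ∠(NA, AB) = 90.00° ✓; |AB| = 12.90 ✓; ∠ABU = 54.90° ✓; |BU| = 11.90 ✓; ∠BUG = 97.10° ✓; |UG| = 12.30 ✗.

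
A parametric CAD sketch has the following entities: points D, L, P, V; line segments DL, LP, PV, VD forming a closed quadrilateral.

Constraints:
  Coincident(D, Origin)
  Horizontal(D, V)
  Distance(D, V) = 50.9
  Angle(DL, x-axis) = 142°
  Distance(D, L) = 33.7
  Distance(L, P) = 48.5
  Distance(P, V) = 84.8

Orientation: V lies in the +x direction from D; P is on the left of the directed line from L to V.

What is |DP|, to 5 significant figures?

64.210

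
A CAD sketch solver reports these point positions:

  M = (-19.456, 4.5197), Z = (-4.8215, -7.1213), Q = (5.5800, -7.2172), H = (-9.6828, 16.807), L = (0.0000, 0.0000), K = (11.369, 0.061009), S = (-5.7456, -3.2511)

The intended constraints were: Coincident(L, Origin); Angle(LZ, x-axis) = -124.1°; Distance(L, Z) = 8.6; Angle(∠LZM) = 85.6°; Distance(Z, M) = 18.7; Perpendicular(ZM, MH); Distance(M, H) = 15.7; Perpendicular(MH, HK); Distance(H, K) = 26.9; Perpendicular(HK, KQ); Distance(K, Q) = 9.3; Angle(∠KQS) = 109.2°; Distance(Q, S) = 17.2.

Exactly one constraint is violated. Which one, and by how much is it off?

Distance(Q, S) = 17.2 — off by 5.20.

L = (0.00, 0.00) ✓; LZ at -124.1° ✓; |LZ| = 8.600 ✓; ∠LZM = 85.60° ✓; |ZM| = 18.70 ✓; ∠(ZM, MH) = 90.00° ✓; |MH| = 15.70 ✓; ∠(MH, HK) = 90.00° ✓; |HK| = 26.90 ✓; ∠(HK, KQ) = 90.00° ✓; |KQ| = 9.300 ✓; ∠KQS = 109.2° ✓; |QS| = 12.00 ✗.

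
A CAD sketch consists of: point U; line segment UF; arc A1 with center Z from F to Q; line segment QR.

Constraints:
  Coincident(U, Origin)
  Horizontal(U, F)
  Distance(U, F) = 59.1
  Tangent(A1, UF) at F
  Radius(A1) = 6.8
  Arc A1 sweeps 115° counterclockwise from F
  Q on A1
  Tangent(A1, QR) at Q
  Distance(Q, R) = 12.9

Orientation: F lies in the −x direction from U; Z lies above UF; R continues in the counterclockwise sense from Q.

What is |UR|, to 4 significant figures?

62.18

U is at the origin; U and F share the same y with |UF| = 59.1 and F on the −x side, so F = (-59.10, 0.000). The tangent condition forces ZF to be normal to UF, so Z = F + (0, 6.8) = (-59.10, 6.800). On A1, F sits at bearing -90° from Z; a 115° counterclockwise sweep puts Q at bearing 25°, so Q = Z + 6.8·(cos 25°, sin 25°) = (-52.94, 9.674). A1 meets QR tangentially, so ZQ is at right angles to QR, so QR runs along (−sin 25°, cos 25°); with |QR| = 12.9, R = (-58.39, 21.37). Then |UR| = |R − U| = 62.18.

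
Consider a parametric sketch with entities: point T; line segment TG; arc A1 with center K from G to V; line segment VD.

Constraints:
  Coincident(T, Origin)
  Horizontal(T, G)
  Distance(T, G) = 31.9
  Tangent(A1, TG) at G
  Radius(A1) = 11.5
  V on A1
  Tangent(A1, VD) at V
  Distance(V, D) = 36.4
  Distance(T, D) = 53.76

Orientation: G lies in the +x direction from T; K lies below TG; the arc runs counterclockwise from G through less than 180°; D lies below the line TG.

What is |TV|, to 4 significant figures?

23.84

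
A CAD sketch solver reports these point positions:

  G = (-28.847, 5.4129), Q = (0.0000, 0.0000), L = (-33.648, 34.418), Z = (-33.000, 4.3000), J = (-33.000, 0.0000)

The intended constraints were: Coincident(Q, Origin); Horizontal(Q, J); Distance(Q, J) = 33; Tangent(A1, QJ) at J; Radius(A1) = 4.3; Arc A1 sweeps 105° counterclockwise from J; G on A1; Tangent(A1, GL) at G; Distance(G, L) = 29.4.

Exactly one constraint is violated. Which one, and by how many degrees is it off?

Tangent(A1, GL) at G — off by 5.60°.

Q = (0.00, 0.00) ✓; Q.y = 0.00, J.y = 0.00 ✓; |QJ| = 33.00 ✓; ∠(ZJ, JQ) = 90.00° ✓; |ZJ| = 4.300 ✓; bearing(Z→G) − bearing(Z→J) = 105.0° ✓; |ZG| = 4.300 ✓; ∠(ZG, GL) = 95.60° ✗; |GL| = 29.40 ✓.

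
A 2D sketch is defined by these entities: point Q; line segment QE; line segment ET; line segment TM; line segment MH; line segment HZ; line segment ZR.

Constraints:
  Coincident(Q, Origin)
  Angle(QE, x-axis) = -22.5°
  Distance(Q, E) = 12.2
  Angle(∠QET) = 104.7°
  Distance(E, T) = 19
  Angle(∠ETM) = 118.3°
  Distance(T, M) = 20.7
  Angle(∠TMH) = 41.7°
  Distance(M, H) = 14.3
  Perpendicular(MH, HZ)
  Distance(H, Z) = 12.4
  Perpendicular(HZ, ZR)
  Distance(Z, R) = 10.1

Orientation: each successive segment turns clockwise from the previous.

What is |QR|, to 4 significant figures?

32.89

Q is at the origin; QE runs at -22.5° with length 12.2, so E = (11.27, -4.669). ∠QET = 104.7° gives ET at -97.80° from the x-axis; with |ET| = 19.0, T = (8.693, -23.49). ∠ETM = 118.3° gives TM at -159.5° from the x-axis; with |TM| = 20.7, M = (-10.70, -30.74). ∠TMH = 41.7° gives MH at 62.20° from the x-axis; with |MH| = 14.3, H = (-4.027, -18.09). MH ⟂ HZ, so HZ runs at -27.80°; with |HZ| = 12.4, Z = (6.942, -23.88). HZ is perpendicular to ZR, so ZR runs at -117.8°; with |ZR| = 10.1, R = (2.231, -32.81). Then |QR| = |R − Q| = 32.89.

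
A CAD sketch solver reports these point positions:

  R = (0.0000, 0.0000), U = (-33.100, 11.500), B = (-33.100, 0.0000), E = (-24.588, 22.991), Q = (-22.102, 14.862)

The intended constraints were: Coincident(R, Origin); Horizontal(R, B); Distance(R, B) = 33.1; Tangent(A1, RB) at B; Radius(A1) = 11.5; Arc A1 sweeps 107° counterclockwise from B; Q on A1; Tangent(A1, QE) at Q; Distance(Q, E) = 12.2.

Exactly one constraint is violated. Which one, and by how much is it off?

Distance(Q, E) = 12.2 — off by 3.70.

R = (0.00, 0.00) ✓; R.y = 0.00, B.y = 0.00 ✓; |RB| = 33.10 ✓; ∠(UB, BR) = 90.00° ✓; |UB| = 11.50 ✓; bearing(U→Q) − bearing(U→B) = 107.0° ✓; |UQ| = 11.50 ✓; ∠(UQ, QE) = 89.99° ✓; |QE| = 8.501 ✗.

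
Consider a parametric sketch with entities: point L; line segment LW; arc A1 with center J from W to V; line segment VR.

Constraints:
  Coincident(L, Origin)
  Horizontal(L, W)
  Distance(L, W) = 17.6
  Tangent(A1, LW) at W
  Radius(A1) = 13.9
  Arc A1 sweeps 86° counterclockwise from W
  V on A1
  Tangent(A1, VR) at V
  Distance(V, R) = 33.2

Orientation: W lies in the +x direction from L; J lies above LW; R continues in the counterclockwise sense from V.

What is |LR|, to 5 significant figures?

57.112

On A1, W sits at bearing -90° from J; an 86° counterclockwise sweep puts V at bearing -4°, so V = J + 13.9·(cos -4°, sin -4°) = (31.466, 12.930). The tangent condition forces JV to be normal to VR, so VR runs along (−sin -4°, cos -4°); with |VR| = 33.2, R = (33.782, 46.050). Then |LR| = |R − L| = 57.112.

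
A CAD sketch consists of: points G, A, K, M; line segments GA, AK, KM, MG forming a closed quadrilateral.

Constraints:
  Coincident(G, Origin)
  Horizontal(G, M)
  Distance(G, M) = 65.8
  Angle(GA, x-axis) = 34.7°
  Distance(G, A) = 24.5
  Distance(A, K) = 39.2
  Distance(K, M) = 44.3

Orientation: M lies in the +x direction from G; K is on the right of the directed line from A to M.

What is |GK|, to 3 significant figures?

37.6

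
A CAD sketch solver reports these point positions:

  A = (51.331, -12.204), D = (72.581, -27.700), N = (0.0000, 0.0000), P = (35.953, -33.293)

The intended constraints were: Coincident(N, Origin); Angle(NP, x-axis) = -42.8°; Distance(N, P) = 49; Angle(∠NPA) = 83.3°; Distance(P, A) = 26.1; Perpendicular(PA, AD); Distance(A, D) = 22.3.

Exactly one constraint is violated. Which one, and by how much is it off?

Distance(A, D) = 22.3 — off by 4.00.

N = (0.00, 0.00) ✓; NP at -42.80° ✓; |NP| = 49.00 ✓; ∠NPA = 83.30° ✓; |PA| = 26.10 ✓; ∠(PA, AD) = 90.00° ✓; |AD| = 26.30 ✗.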